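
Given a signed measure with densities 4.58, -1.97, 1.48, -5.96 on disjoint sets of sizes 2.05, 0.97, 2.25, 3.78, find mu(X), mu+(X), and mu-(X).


Step 1: Compute signed measure on each set:
  Set 1: 4.58 * 2.05 = 9.389
  Set 2: -1.97 * 0.97 = -1.9109
  Set 3: 1.48 * 2.25 = 3.33
  Set 4: -5.96 * 3.78 = -22.5288
Step 2: Total signed measure = (9.389) + (-1.9109) + (3.33) + (-22.5288)
     = -11.7207
Step 3: Positive part mu+(X) = sum of positive contributions = 12.719
Step 4: Negative part mu-(X) = |sum of negative contributions| = 24.4397


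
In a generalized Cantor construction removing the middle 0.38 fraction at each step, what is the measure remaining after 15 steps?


Step 1: At each step, fraction remaining = 1 - 0.38 = 0.62
Step 2: After 15 steps, measure = (0.62)^15
Result = 7.689097e-04


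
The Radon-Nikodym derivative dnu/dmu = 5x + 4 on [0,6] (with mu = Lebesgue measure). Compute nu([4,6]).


nu(A) = integral_A (dnu/dmu) dmu = integral_4^6 (5x + 4) dx
Step 1: Antiderivative F(x) = (5/2)x^2 + 4x
Step 2: F(6) = (5/2)*6^2 + 4*6 = 90 + 24 = 114
Step 3: F(4) = (5/2)*4^2 + 4*4 = 40 + 16 = 56
Step 4: nu([4,6]) = F(6) - F(4) = 114 - 56 = 58


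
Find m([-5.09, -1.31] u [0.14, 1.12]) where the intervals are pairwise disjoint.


For pairwise disjoint intervals, m(union) = sum of lengths.
= (-1.31 - -5.09) + (1.12 - 0.14)
= 3.78 + 0.98
= 4.76


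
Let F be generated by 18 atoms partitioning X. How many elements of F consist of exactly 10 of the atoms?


Each element of F is a union of some subset of the 18 atoms.
Elements that are unions of exactly 10 atoms correspond to 10-element subsets of the 18 atoms.
Count = C(18, 10) = 18! / (10! * 8!) = 43758.


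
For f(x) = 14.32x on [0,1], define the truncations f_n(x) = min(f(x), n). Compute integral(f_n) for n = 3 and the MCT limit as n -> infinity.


f(x) = 14.32x on [0,1]; f_n(x) = min(14.32x, n). At n = 3:
Step 1: f(x) reaches 3 at x = 3/14.32 = 0.209497
Step 2: integral(f_3) = integral(14.32x, 0, 0.209497) + integral(3, 0.209497, 1)
       = 14.32*0.209497^2/2 + 3*(1 - 0.209497)
       = 0.314246 + 2.371508
       = 2.685754
Step 3: As n -> infinity, f_n increases to f, so by MCT integral(f_n) -> integral(f) = 14.32/2 = 7.16.
Convergence: integral(f_3) = 2.685754 -> 7.16 as n -> infinity


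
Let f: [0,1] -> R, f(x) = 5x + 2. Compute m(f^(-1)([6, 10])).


f^(-1)([6, 10]) = {x : 6 <= 5x + 2 <= 10}
Solving: (6 - 2)/5 <= x <= (10 - 2)/5
= [0.8, 1.6]
Intersecting with [0,1]: [0.8, 1]
Measure = 1 - 0.8 = 0.2


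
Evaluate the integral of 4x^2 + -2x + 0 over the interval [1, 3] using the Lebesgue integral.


The Lebesgue integral of a Riemann-integrable function agrees with the Riemann integral.
Antiderivative F(x) = (4/3)x^3 + (-2/2)x^2 + 0x
F(3) = (4/3)*3^3 + (-2/2)*3^2 + 0*3
     = (4/3)*27 + (-2/2)*9 + 0*3
     = 36 + -9 + 0
     = 27
F(1) = 0.333333
Integral = F(3) - F(1) = 27 - 0.333333 = 26.666667


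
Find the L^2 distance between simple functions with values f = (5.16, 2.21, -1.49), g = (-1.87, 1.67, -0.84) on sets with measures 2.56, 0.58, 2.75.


Step 1: Compute differences f_i - g_i:
  5.16 - -1.87 = 7.03
  2.21 - 1.67 = 0.54
  -1.49 - -0.84 = -0.65
Step 2: Compute |diff|^2 * measure for each set:
  |7.03|^2 * 2.56 = 49.4209 * 2.56 = 126.517504
  |0.54|^2 * 0.58 = 0.2916 * 0.58 = 0.169128
  |-0.65|^2 * 2.75 = 0.4225 * 2.75 = 1.161875
Step 3: Sum = 127.848507
Step 4: ||f-g||_2 = (127.848507)^(1/2) = 11.307011


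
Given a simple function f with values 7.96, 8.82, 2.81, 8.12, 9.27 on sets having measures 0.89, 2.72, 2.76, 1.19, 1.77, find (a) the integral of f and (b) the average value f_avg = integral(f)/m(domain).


Step 1: Integral = sum(value_i * measure_i)
= 7.96*0.89 + 8.82*2.72 + 2.81*2.76 + 8.12*1.19 + 9.27*1.77
= 7.0844 + 23.9904 + 7.7556 + 9.6628 + 16.4079
= 64.9011
Step 2: Total measure of domain = 0.89 + 2.72 + 2.76 + 1.19 + 1.77 = 9.33
Step 3: Average value = 64.9011 / 9.33 = 6.956174


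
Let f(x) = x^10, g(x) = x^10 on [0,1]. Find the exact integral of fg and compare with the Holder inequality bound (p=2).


Step 1: Exact integral of f*g = integral(x^20, 0, 1) = 1/21
     = 0.047619
Step 2: Holder bound with p=2, q=2:
  ||f||_p = (integral x^20 dx)^(1/2) = (1/21)^(1/2) = 0.218218
  ||g||_q = (integral x^20 dx)^(1/2) = (1/21)^(1/2) = 0.218218
Step 3: Holder bound = ||f||_p * ||g||_q = 0.218218 * 0.218218 = 0.047619
Verification: 0.047619 <= 0.047619 (Holder holds)


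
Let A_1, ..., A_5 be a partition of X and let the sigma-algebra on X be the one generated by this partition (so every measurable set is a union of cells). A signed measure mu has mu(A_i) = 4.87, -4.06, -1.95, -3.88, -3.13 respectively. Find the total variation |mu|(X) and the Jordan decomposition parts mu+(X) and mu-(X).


Step 1: Every measurable set is a union of atoms (the cells / points), so a Hahn decomposition is
  obtained by grouping atoms by sign: P = union of atoms with mu > 0, N = union of the remaining atoms.
  Atoms in P (indices): 1;  atoms in N (indices): 2, 3, 4, 5
  Positive values: 4.87
  Negative values: -4.06, -1.95, -3.88, -3.13
Step 2: mu+(X) = mu(P) = sum of positive atom values = 4.87
Step 3: mu-(X) = -mu(N) = sum of |negative atom values| = 13.02
Step 4: |mu|(X) = mu+(X) + mu-(X) = 4.87 + 13.02 = 17.89


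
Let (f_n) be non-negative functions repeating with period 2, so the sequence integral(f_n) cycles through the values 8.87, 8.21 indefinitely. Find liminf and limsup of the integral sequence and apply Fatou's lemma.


The sequence (integral(f_n)) is periodic with period 2, repeating the values 8.87, 8.21 indefinitely.
Step 1: For a periodic sequence, every tail (a_m, a_(m+1), ...) contains all 2 period values infinitely often.
Step 2: Hence inf of every tail = min of the period values = min(8.87, 8.21) = 8.21.
        liminf_n integral(f_n) = sup over m of (inf of tail from m) = 8.21.
Step 3: Similarly sup of every tail = max of the period values = 8.87.
        limsup_n integral(f_n) = 8.87.
Step 4: Fatou's lemma: integral(liminf_n f_n) <= liminf_n integral(f_n) = 8.21.
        So the integral of the pointwise liminf is at most 8.21.


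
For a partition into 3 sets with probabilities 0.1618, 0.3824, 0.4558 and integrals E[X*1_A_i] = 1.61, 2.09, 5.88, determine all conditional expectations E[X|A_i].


For each cell A_i: E[X|A_i] = E[X*1_A_i] / P(A_i)
Step 1: E[X|A_1] = 1.61 / 0.1618 = 9.950556
Step 2: E[X|A_2] = 2.09 / 0.3824 = 5.465481
Step 3: E[X|A_3] = 5.88 / 0.4558 = 12.900395
Verification: E[X] = sum E[X*1_A_i] = 1.61 + 2.09 + 5.88 = 9.58


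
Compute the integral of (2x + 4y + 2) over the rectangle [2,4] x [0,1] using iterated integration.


By Fubini, integrate in x first, then y.
Step 1: Fix y, integrate over x in [2,4]:
  integral(2x + 4y + 2, x=2..4)
  = 2*(4^2 - 2^2)/2 + (4y + 2)*(4 - 2)
  = 12 + (4y + 2)*2
  = 12 + 8y + 4
  = 16 + 8y
Step 2: Integrate over y in [0,1]:
  integral(16 + 8y, y=0..1)
  = 16*1 + 8*(1^2 - 0^2)/2
  = 16 + 4
  = 20


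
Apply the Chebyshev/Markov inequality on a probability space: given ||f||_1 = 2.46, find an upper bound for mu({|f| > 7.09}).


Chebyshev/Markov inequality: mu(|f| > eps) <= (||f||_p / eps)^p
Step 1: ||f||_1 / eps = 2.46 / 7.09 = 0.346968
Step 2: Raise to power p = 1:
  (0.346968)^1 = 0.346968
Step 3: Therefore mu(|f| > 7.09) <= 0.346968


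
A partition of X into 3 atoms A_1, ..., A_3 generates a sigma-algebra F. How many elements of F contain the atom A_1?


Each element of F is a union of some subset S of the 3 atoms.
The element contains A_1 iff A_1 is in S.
So we count subsets S of {A_1,...,A_3} with A_1 in S: choose freely among the other 2 atoms.
Count = 2^(3-1) = 2^2 = 4.


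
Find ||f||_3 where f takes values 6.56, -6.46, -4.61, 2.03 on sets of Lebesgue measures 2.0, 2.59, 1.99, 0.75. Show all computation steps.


Step 1: Compute |f_i|^3 for each value:
  |6.56|^3 = 282.300416
  |-6.46|^3 = 269.586136
  |-4.61|^3 = 97.972181
  |2.03|^3 = 8.365427
Step 2: Multiply by measures and sum:
  282.300416 * 2.0 = 564.600832
  269.586136 * 2.59 = 698.228092
  97.972181 * 1.99 = 194.96464
  8.365427 * 0.75 = 6.27407
Sum = 564.600832 + 698.228092 + 194.96464 + 6.27407 = 1464.067635
Step 3: Take the p-th root:
||f||_3 = (1464.067635)^(1/3) = 11.354998


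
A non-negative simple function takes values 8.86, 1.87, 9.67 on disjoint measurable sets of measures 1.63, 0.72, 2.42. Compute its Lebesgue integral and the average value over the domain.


Step 1: Integral = sum(value_i * measure_i)
= 8.86*1.63 + 1.87*0.72 + 9.67*2.42
= 14.4418 + 1.3464 + 23.4014
= 39.1896
Step 2: Total measure of domain = 1.63 + 0.72 + 2.42 = 4.77
Step 3: Average value = 39.1896 / 4.77 = 8.215849


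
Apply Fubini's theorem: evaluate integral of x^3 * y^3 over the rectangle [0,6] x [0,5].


By Fubini's theorem, the double integral factors as a product of single integrals:
Step 1: integral_0^6 x^3 dx = [x^4/4] from 0 to 6
     = 6^4/4 = 324
Step 2: integral_0^5 y^3 dy = [y^4/4] from 0 to 5
     = 5^4/4 = 156.25
Step 3: Double integral = 324 * 156.25 = 50625


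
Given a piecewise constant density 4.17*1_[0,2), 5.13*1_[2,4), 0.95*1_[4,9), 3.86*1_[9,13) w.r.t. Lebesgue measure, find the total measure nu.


Integrate each piece of the Radon-Nikodym derivative:
Step 1: integral_0^2 4.17 dx = 4.17*(2-0) = 4.17*2 = 8.34
Step 2: integral_2^4 5.13 dx = 5.13*(4-2) = 5.13*2 = 10.26
Step 3: integral_4^9 0.95 dx = 0.95*(9-4) = 0.95*5 = 4.75
Step 4: integral_9^13 3.86 dx = 3.86*(13-9) = 3.86*4 = 15.44
Total: 8.34 + 10.26 + 4.75 + 15.44 = 38.79


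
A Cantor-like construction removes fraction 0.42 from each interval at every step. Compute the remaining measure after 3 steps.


Step 1: At each step, fraction remaining = 1 - 0.42 = 0.58
Step 2: After 3 steps, measure = (0.58)^3
Step 3: Computing the power step by step:
  After step 1: 0.58
  After step 2: 0.3364
  After step 3: 0.195112
Result = 0.195112


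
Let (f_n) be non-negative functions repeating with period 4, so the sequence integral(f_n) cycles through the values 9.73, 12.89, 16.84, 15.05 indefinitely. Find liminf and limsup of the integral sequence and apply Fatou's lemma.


The sequence (integral(f_n)) is periodic with period 4, repeating the values 9.73, 12.89, 16.84, 15.05 indefinitely.
Step 1: For a periodic sequence, every tail (a_m, a_(m+1), ...) contains all 4 period values infinitely often.
Step 2: Hence inf of every tail = min of the period values = min(9.73, 12.89, 16.84, 15.05) = 9.73.
        liminf_n integral(f_n) = sup over m of (inf of tail from m) = 9.73.
Step 3: Similarly sup of every tail = max of the period values = 16.84.
        limsup_n integral(f_n) = 16.84.
Step 4: Fatou's lemma: integral(liminf_n f_n) <= liminf_n integral(f_n) = 9.73.
        So the integral of the pointwise liminf is at most 9.73.


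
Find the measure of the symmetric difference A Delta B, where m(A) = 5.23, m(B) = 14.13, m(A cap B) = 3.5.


m(A Delta B) = m(A) + m(B) - 2*m(A n B)
= 5.23 + 14.13 - 2*3.5
= 5.23 + 14.13 - 7
= 12.36


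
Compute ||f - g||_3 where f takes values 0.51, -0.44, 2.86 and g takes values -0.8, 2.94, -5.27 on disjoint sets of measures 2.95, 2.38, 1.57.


Step 1: Compute differences f_i - g_i:
  0.51 - -0.8 = 1.31
  -0.44 - 2.94 = -3.38
  2.86 - -5.27 = 8.13
Step 2: Compute |diff|^3 * measure for each set:
  |1.31|^3 * 2.95 = 2.248091 * 2.95 = 6.631868
  |-3.38|^3 * 2.38 = 38.614472 * 2.38 = 91.902443
  |8.13|^3 * 1.57 = 537.367797 * 1.57 = 843.667441
Step 3: Sum = 942.201753
Step 4: ||f-g||_3 = (942.201753)^(1/3) = 9.803503


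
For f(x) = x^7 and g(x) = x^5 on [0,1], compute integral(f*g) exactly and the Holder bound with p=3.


Step 1: Exact integral of f*g = integral(x^12, 0, 1) = 1/13
     = 0.076923
Step 2: Holder bound with p=3, q=1.5:
  ||f||_p = (integral x^21 dx)^(1/3) = (1/22)^(1/3) = 0.356883
  ||g||_q = (integral x^7.5 dx)^(1/1.5) = (1/8.5)^(1/1.5) = 0.240097
Step 3: Holder bound = ||f||_p * ||g||_q = 0.356883 * 0.240097 = 0.085687
Verification: 0.076923 <= 0.085687 (Holder holds)


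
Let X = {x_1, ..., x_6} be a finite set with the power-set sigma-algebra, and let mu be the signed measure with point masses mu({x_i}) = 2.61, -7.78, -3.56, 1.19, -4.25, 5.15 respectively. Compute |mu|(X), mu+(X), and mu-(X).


Step 1: Every measurable set is a union of atoms (the cells / points), so a Hahn decomposition is
  obtained by grouping atoms by sign: P = union of atoms with mu > 0, N = union of the remaining atoms.
  Atoms in P (indices): 1, 4, 6;  atoms in N (indices): 2, 3, 5
  Positive values: 2.61, 1.19, 5.15
  Negative values: -7.78, -3.56, -4.25
Step 2: mu+(X) = mu(P) = sum of positive atom values = 8.95
Step 3: mu-(X) = -mu(N) = sum of |negative atom values| = 15.59
Step 4: |mu|(X) = mu+(X) + mu-(X) = 8.95 + 15.59 = 24.54


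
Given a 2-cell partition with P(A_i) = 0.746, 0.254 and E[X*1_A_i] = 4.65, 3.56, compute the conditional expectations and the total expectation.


For each cell A_i: E[X|A_i] = E[X*1_A_i] / P(A_i)
Step 1: E[X|A_1] = 4.65 / 0.746 = 6.233244
Step 2: E[X|A_2] = 3.56 / 0.254 = 14.015748
Verification: E[X] = sum E[X*1_A_i] = 4.65 + 3.56 = 8.21


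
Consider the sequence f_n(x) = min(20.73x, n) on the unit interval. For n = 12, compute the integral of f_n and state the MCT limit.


f(x) = 20.73x on [0,1]; f_n(x) = min(20.73x, n). At n = 12:
Step 1: f(x) reaches 12 at x = 12/20.73 = 0.578871
Step 2: integral(f_12) = integral(20.73x, 0, 0.578871) + integral(12, 0.578871, 1)
       = 20.73*0.578871^2/2 + 12*(1 - 0.578871)
       = 3.473227 + 5.053546
       = 8.526773
Step 3: As n -> infinity, f_n increases to f, so by MCT integral(f_n) -> integral(f) = 20.73/2 = 10.365.
Convergence: integral(f_12) = 8.526773 -> 10.365 as n -> infinity


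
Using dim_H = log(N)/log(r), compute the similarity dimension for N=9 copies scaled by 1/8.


For a self-similar set with N copies scaled by 1/r:
dim_H = log(N)/log(r) = log(9)/log(8)
= 2.197225/2.079442
= 1.056642


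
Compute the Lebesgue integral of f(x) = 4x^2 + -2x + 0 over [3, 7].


The Lebesgue integral of a Riemann-integrable function agrees with the Riemann integral.
Antiderivative F(x) = (4/3)x^3 + (-2/2)x^2 + 0x
F(7) = (4/3)*7^3 + (-2/2)*7^2 + 0*7
     = (4/3)*343 + (-2/2)*49 + 0*7
     = 457.333333 + -49 + 0
     = 408.333333
F(3) = 27
Integral = F(7) - F(3) = 408.333333 - 27 = 381.333333


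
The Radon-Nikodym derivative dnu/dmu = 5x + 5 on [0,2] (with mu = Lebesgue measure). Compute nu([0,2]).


nu(A) = integral_A (dnu/dmu) dmu = integral_0^2 (5x + 5) dx
Step 1: Antiderivative F(x) = (5/2)x^2 + 5x
Step 2: F(2) = (5/2)*2^2 + 5*2 = 10 + 10 = 20
Step 3: F(0) = (5/2)*0^2 + 5*0 = 0.0 + 0 = 0.0
Step 4: nu([0,2]) = F(2) - F(0) = 20 - 0.0 = 20


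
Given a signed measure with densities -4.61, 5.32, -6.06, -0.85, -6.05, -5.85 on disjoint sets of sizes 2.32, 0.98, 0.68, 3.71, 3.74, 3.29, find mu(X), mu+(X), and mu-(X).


Step 1: Compute signed measure on each set:
  Set 1: -4.61 * 2.32 = -10.6952
  Set 2: 5.32 * 0.98 = 5.2136
  Set 3: -6.06 * 0.68 = -4.1208
  Set 4: -0.85 * 3.71 = -3.1535
  Set 5: -6.05 * 3.74 = -22.627
  Set 6: -5.85 * 3.29 = -19.2465
Step 2: Total signed measure = (-10.6952) + (5.2136) + (-4.1208) + (-3.1535) + (-22.627) + (-19.2465)
     = -54.6294
Step 3: Positive part mu+(X) = sum of positive contributions = 5.2136
Step 4: Negative part mu-(X) = |sum of negative contributions| = 59.843


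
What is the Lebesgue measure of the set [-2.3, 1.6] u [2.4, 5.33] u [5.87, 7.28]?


For pairwise disjoint intervals, m(union) = sum of lengths.
= (1.6 - -2.3) + (5.33 - 2.4) + (7.28 - 5.87)
= 3.9 + 2.93 + 1.41
= 8.24


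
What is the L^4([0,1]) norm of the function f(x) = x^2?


Step 1: ||f||_4 = (integral_0^1 |x^2|^4 dx)^(1/4)
     = (integral_0^1 x^8 dx)^(1/4)
Step 2: integral_0^1 x^8 dx = [x^9/(9)] from 0 to 1 = 1^9/9
     = 1/9 = 0.111111
Step 3: ||f||_4 = (0.111111)^(1/4) = 0.57735


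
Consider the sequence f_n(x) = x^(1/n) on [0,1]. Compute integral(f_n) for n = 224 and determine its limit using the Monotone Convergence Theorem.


At n = 224: f_224(x) = x^(1/224).
Step 1: integral(x^(1/224), 0, 1) = [x^(1/224+1) / (1/224+1)] from 0 to 1
     = 1 / (1/224 + 1) = 1 / ((224+1)/224) = 224/(224+1)
     = 224/225 = 0.995556
Step 2: As n -> infinity, f_n(x) = x^(1/n) -> 1 for x in (0,1], and f_n is increasing in n.
By MCT, lim_n integral(f_n) = integral(lim_n f_n) = integral(1, 0, 1) = 1.
Step 3: Verify convergence: 224/225 = 0.995556 -> 1


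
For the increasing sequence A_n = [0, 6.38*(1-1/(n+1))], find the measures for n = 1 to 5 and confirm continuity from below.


By continuity of measure from below: if A_n increases to A, then m(A_n) -> m(A).
Here A = [0, 6.38], so m(A) = 6.38
Step 1: a_1 = 6.38*(1 - 1/2) = 3.19, m(A_1) = 3.19
Step 2: a_2 = 6.38*(1 - 1/3) = 4.2533, m(A_2) = 4.2533
Step 3: a_3 = 6.38*(1 - 1/4) = 4.785, m(A_3) = 4.785
Step 4: a_4 = 6.38*(1 - 1/5) = 5.104, m(A_4) = 5.104
Step 5: a_5 = 6.38*(1 - 1/6) = 5.3167, m(A_5) = 5.3167
Limit: m(A_n) -> m([0,6.38]) = 6.38


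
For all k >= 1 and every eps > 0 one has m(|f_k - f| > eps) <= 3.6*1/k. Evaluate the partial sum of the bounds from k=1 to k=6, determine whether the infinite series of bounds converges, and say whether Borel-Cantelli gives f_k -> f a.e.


Step 1: List the terms 3.6*1/k for k = 1 to 6:
  k=1: 3.6
  k=2: 1.8
  k=3: 1.2
  k=4: 0.9
  k=5: 0.72
  k=6: 0.6
Step 2: Partial sum = 3.6 + 1.8 + 1.2 + 0.9 + 0.72 + 0.6
     = 8.82
Step 3: The full series sum_(k>=1) 3.6*1/k diverges (harmonic series, p = 1; a nonzero constant multiple of a divergent series diverges).
Step 4: The (first) Borel-Cantelli lemma requires a summable sequence of measures, so it does not apply here;
        from this bound alone no conclusion about a.e. convergence can be drawn (convergence in measure still
        gives an a.e.-convergent subsequence, but not a.e. convergence of the whole sequence).
Conclusion: series diverges; Borel-Cantelli is inconclusive about a.e. convergence of f_k.


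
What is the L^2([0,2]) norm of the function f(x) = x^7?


Step 1: ||f||_2 = (integral_0^2 |x^7|^2 dx)^(1/2)
     = (integral_0^2 x^14 dx)^(1/2)
Step 2: integral_0^2 x^14 dx = [x^15/(15)] from 0 to 2 = 2^15/15
     = 32768/15 = 2184.533333
Step 3: ||f||_2 = (2184.533333)^(1/2) = 46.738992


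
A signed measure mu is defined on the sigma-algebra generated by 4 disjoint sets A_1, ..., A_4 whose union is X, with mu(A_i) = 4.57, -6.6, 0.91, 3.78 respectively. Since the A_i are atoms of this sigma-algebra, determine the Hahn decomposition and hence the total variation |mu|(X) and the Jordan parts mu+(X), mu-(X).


Step 1: Every measurable set is a union of atoms (the cells / points), so a Hahn decomposition is
  obtained by grouping atoms by sign: P = union of atoms with mu > 0, N = union of the remaining atoms.
  Atoms in P (indices): 1, 3, 4;  atoms in N (indices): 2
  Positive values: 4.57, 0.91, 3.78
  Negative values: -6.6
Step 2: mu+(X) = mu(P) = sum of positive atom values = 9.26
Step 3: mu-(X) = -mu(N) = sum of |negative atom values| = 6.6
Step 4: |mu|(X) = mu+(X) + mu-(X) = 9.26 + 6.6 = 15.86


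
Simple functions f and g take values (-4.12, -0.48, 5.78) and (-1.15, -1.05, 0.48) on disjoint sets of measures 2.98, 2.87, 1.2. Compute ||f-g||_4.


Step 1: Compute differences f_i - g_i:
  -4.12 - -1.15 = -2.97
  -0.48 - -1.05 = 0.57
  5.78 - 0.48 = 5.3
Step 2: Compute |diff|^4 * measure for each set:
  |-2.97|^4 * 2.98 = 77.808277 * 2.98 = 231.868665
  |0.57|^4 * 2.87 = 0.10556 * 2.87 = 0.302957
  |5.3|^4 * 1.2 = 789.0481 * 1.2 = 946.85772
Step 3: Sum = 1179.029342
Step 4: ||f-g||_4 = (1179.029342)^(1/4) = 5.859778


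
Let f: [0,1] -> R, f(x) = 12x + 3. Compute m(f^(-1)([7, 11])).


f^(-1)([7, 11]) = {x : 7 <= 12x + 3 <= 11}
Solving: (7 - 3)/12 <= x <= (11 - 3)/12
= [0.333333, 0.666667]
Intersecting with [0,1]: [0.333333, 0.666667]
Measure = 0.666667 - 0.333333 = 0.333333


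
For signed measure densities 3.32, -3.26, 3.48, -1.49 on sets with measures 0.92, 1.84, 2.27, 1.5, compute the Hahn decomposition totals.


Step 1: Compute signed measure on each set:
  Set 1: 3.32 * 0.92 = 3.0544
  Set 2: -3.26 * 1.84 = -5.9984
  Set 3: 3.48 * 2.27 = 7.8996
  Set 4: -1.49 * 1.5 = -2.235
Step 2: Total signed measure = (3.0544) + (-5.9984) + (7.8996) + (-2.235)
     = 2.7206
Step 3: Positive part mu+(X) = sum of positive contributions = 10.954
Step 4: Negative part mu-(X) = |sum of negative contributions| = 8.2334


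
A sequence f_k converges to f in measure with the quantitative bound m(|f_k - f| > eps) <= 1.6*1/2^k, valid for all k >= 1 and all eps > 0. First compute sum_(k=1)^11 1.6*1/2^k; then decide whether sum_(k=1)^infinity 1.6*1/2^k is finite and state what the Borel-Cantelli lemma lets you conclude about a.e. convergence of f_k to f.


Step 1: List the terms 1.6*1/2^k for k = 1 to 11:
  k=1: 0.8
  k=2: 0.4
  k=3: 0.2
  k=4: 0.1
  k=5: 0.05
  k=6: 0.025
  k=7: 0.0125
  k=8: 0.00625
  k=9: 0.003125
  k=10: 0.001563
  k=11: 7.812500e-04
Step 2: Partial sum = 0.8 + 0.4 + 0.2 + 0.1 + 0.05 + 0.025 + 0.0125 + 0.00625 + 0.003125 + 0.001563 + 7.812500e-04
     = 1.599219
Step 3: The full series sum_(k>=1) 1.6*1/2^k converges (geometric series with ratio 1/2 < 1; a constant multiple of a convergent series converges).
Step 4: Fix eps > 0. Since sum_k m(|f_k - f| > eps) < infinity, the Borel-Cantelli lemma gives
        m(limsup_k {|f_k - f| > eps}) = 0, i.e. for a.e. x, |f_k(x) - f(x)| <= eps for all large k.
        Applying this with eps = 1/j for j = 1, 2, ... and intersecting the countably many full-measure sets,
        for a.e. x we get limsup_k |f_k(x) - f(x)| <= 1/j for every j, hence f_k -> f almost everywhere.
Conclusion: series converges; Borel-Cantelli yields f_k -> f a.e.


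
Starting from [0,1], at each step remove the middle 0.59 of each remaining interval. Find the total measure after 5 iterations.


Step 1: At each step, fraction remaining = 1 - 0.59 = 0.41
Step 2: After 5 steps, measure = (0.41)^5
Step 3: Computing the power step by step:
  After step 1: 0.41
  After step 2: 0.1681
  After step 3: 0.068921
  After step 4: 0.028258
  After step 5: 0.011586
Result = 0.011586


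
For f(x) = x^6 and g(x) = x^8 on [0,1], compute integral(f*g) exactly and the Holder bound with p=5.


Step 1: Exact integral of f*g = integral(x^14, 0, 1) = 1/15
     = 0.066667
Step 2: Holder bound with p=5, q=1.25:
  ||f||_p = (integral x^30 dx)^(1/5) = (1/31)^(1/5) = 0.503185
  ||g||_q = (integral x^10 dx)^(1/1.25) = (1/11)^(1/1.25) = 0.146854
Step 3: Holder bound = ||f||_p * ||g||_q = 0.503185 * 0.146854 = 0.073895
Verification: 0.066667 <= 0.073895 (Holder holds)


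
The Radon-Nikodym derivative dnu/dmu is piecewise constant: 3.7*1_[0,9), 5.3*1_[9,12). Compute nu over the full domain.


Integrate each piece of the Radon-Nikodym derivative:
Step 1: integral_0^9 3.7 dx = 3.7*(9-0) = 3.7*9 = 33.3
Step 2: integral_9^12 5.3 dx = 5.3*(12-9) = 5.3*3 = 15.9
Total: 33.3 + 15.9 = 49.2


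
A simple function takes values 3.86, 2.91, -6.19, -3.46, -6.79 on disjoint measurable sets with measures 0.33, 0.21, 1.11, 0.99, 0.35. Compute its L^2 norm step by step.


Step 1: Compute |f_i|^2 for each value:
  |3.86|^2 = 14.8996
  |2.91|^2 = 8.4681
  |-6.19|^2 = 38.3161
  |-3.46|^2 = 11.9716
  |-6.79|^2 = 46.1041
Step 2: Multiply by measures and sum:
  14.8996 * 0.33 = 4.916868
  8.4681 * 0.21 = 1.778301
  38.3161 * 1.11 = 42.530871
  11.9716 * 0.99 = 11.851884
  46.1041 * 0.35 = 16.136435
Sum = 4.916868 + 1.778301 + 42.530871 + 11.851884 + 16.136435 = 77.214359
Step 3: Take the p-th root:
||f||_2 = (77.214359)^(1/2) = 8.78717


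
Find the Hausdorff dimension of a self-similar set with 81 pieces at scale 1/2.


For a self-similar set with N copies scaled by 1/r:
dim_H = log(N)/log(r) = log(81)/log(2)
= 4.394449/0.693147
= 6.33985


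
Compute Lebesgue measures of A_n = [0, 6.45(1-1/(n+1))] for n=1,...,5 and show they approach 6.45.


By continuity of measure from below: if A_n increases to A, then m(A_n) -> m(A).
Here A = [0, 6.45], so m(A) = 6.45
Step 1: a_1 = 6.45*(1 - 1/2) = 3.225, m(A_1) = 3.225
Step 2: a_2 = 6.45*(1 - 1/3) = 4.3, m(A_2) = 4.3
Step 3: a_3 = 6.45*(1 - 1/4) = 4.8375, m(A_3) = 4.8375
Step 4: a_4 = 6.45*(1 - 1/5) = 5.16, m(A_4) = 5.16
Step 5: a_5 = 6.45*(1 - 1/6) = 5.375, m(A_5) = 5.375
Limit: m(A_n) -> m([0,6.45]) = 6.45


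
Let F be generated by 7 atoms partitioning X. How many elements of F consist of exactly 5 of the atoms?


Each element of F is a union of some subset of the 7 atoms.
Elements that are unions of exactly 5 atoms correspond to 5-element subsets of the 7 atoms.
Count = C(7, 5) = 7! / (5! * 2!) = 21.


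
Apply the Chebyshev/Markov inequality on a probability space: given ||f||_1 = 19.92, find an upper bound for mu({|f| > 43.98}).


Chebyshev/Markov inequality: mu(|f| > eps) <= (||f||_p / eps)^p
Step 1: ||f||_1 / eps = 19.92 / 43.98 = 0.452933
Step 2: Raise to power p = 1:
  (0.452933)^1 = 0.452933
Step 3: Therefore mu(|f| > 43.98) <= 0.452933


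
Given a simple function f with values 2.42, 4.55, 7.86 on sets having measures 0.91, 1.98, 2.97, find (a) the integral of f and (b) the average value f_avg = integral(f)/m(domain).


Step 1: Integral = sum(value_i * measure_i)
= 2.42*0.91 + 4.55*1.98 + 7.86*2.97
= 2.2022 + 9.009 + 23.3442
= 34.5554
Step 2: Total measure of domain = 0.91 + 1.98 + 2.97 = 5.86
Step 3: Average value = 34.5554 / 5.86 = 5.896826


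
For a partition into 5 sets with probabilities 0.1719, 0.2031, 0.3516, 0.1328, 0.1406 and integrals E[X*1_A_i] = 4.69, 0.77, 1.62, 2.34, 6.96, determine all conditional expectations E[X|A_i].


For each cell A_i: E[X|A_i] = E[X*1_A_i] / P(A_i)
Step 1: E[X|A_1] = 4.69 / 0.1719 = 27.283304
Step 2: E[X|A_2] = 0.77 / 0.2031 = 3.791236
Step 3: E[X|A_3] = 1.62 / 0.3516 = 4.607509
Step 4: E[X|A_4] = 2.34 / 0.1328 = 17.620482
Step 5: E[X|A_5] = 6.96 / 0.1406 = 49.502134
Verification: E[X] = sum E[X*1_A_i] = 4.69 + 0.77 + 1.62 + 2.34 + 6.96 = 16.38


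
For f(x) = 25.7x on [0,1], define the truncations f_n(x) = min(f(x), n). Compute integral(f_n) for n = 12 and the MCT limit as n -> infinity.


f(x) = 25.7x on [0,1]; f_n(x) = min(25.7x, n). At n = 12:
Step 1: f(x) reaches 12 at x = 12/25.7 = 0.466926
Step 2: integral(f_12) = integral(25.7x, 0, 0.466926) + integral(12, 0.466926, 1)
       = 25.7*0.466926^2/2 + 12*(1 - 0.466926)
       = 2.801556 + 6.396887
       = 9.198444
Step 3: As n -> infinity, f_n increases to f, so by MCT integral(f_n) -> integral(f) = 25.7/2 = 12.85.
Convergence: integral(f_12) = 9.198444 -> 12.85 as n -> infinity


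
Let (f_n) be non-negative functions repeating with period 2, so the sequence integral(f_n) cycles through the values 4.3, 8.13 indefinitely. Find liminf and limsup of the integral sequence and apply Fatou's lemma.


The sequence (integral(f_n)) is periodic with period 2, repeating the values 4.3, 8.13 indefinitely.
Step 1: For a periodic sequence, every tail (a_m, a_(m+1), ...) contains all 2 period values infinitely often.
Step 2: Hence inf of every tail = min of the period values = min(4.3, 8.13) = 4.3.
        liminf_n integral(f_n) = sup over m of (inf of tail from m) = 4.3.
Step 3: Similarly sup of every tail = max of the period values = 8.13.
        limsup_n integral(f_n) = 8.13.
Step 4: Fatou's lemma: integral(liminf_n f_n) <= liminf_n integral(f_n) = 4.3.
        So the integral of the pointwise liminf is at most 4.3.


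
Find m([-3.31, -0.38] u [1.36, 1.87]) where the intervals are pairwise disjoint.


For pairwise disjoint intervals, m(union) = sum of lengths.
= (-0.38 - -3.31) + (1.87 - 1.36)
= 2.93 + 0.51
= 3.44


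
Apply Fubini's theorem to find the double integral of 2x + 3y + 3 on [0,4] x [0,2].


By Fubini, integrate in x first, then y.
Step 1: Fix y, integrate over x in [0,4]:
  integral(2x + 3y + 3, x=0..4)
  = 2*(4^2 - 0^2)/2 + (3y + 3)*(4 - 0)
  = 16 + (3y + 3)*4
  = 16 + 12y + 12
  = 28 + 12y
Step 2: Integrate over y in [0,2]:
  integral(28 + 12y, y=0..2)
  = 28*2 + 12*(2^2 - 0^2)/2
  = 56 + 24
  = 80


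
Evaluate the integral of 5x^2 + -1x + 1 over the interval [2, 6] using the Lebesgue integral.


The Lebesgue integral of a Riemann-integrable function agrees with the Riemann integral.
Antiderivative F(x) = (5/3)x^3 + (-1/2)x^2 + 1x
F(6) = (5/3)*6^3 + (-1/2)*6^2 + 1*6
     = (5/3)*216 + (-1/2)*36 + 1*6
     = 360 + -18 + 6
     = 348
F(2) = 13.333333
Integral = F(6) - F(2) = 348 - 13.333333 = 334.666667


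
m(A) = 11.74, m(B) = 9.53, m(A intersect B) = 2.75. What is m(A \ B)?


m(A \ B) = m(A) - m(A n B)
= 11.74 - 2.75
= 8.99


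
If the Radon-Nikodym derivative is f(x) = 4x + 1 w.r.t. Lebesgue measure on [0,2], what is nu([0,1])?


nu(A) = integral_A (dnu/dmu) dmu = integral_0^1 (4x + 1) dx
Step 1: Antiderivative F(x) = (4/2)x^2 + 1x
Step 2: F(1) = (4/2)*1^2 + 1*1 = 2 + 1 = 3
Step 3: F(0) = (4/2)*0^2 + 1*0 = 0.0 + 0 = 0.0
Step 4: nu([0,1]) = F(1) - F(0) = 3 - 0.0 = 3


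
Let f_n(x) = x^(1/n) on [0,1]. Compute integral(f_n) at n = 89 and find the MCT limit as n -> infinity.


At n = 89: f_89(x) = x^(1/89).
Step 1: integral(x^(1/89), 0, 1) = [x^(1/89+1) / (1/89+1)] from 0 to 1
     = 1 / (1/89 + 1) = 1 / ((89+1)/89) = 89/(89+1)
     = 89/90 = 0.988889
Step 2: As n -> infinity, f_n(x) = x^(1/n) -> 1 for x in (0,1], and f_n is increasing in n.
By MCT, lim_n integral(f_n) = integral(lim_n f_n) = integral(1, 0, 1) = 1.
Step 3: Verify convergence: 89/90 = 0.988889 -> 1


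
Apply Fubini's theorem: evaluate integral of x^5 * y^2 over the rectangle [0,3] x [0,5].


By Fubini's theorem, the double integral factors as a product of single integrals:
Step 1: integral_0^3 x^5 dx = [x^6/6] from 0 to 3
     = 3^6/6 = 121.5
Step 2: integral_0^5 y^2 dy = [y^3/3] from 0 to 5
     = 5^3/3 = 41.666667
Step 3: Double integral = 121.5 * 41.666667 = 5062.5


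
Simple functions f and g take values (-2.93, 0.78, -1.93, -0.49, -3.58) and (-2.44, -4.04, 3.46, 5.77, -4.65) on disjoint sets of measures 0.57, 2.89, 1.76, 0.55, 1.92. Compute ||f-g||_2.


Step 1: Compute differences f_i - g_i:
  -2.93 - -2.44 = -0.49
  0.78 - -4.04 = 4.82
  -1.93 - 3.46 = -5.39
  -0.49 - 5.77 = -6.26
  -3.58 - -4.65 = 1.07
Step 2: Compute |diff|^2 * measure for each set:
  |-0.49|^2 * 0.57 = 0.2401 * 0.57 = 0.136857
  |4.82|^2 * 2.89 = 23.2324 * 2.89 = 67.141636
  |-5.39|^2 * 1.76 = 29.0521 * 1.76 = 51.131696
  |-6.26|^2 * 0.55 = 39.1876 * 0.55 = 21.55318
  |1.07|^2 * 1.92 = 1.1449 * 1.92 = 2.198208
Step 3: Sum = 142.161577
Step 4: ||f-g||_2 = (142.161577)^(1/2) = 11.923153


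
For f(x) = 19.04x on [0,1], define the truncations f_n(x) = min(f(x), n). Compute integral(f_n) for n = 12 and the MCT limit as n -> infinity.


f(x) = 19.04x on [0,1]; f_n(x) = min(19.04x, n). At n = 12:
Step 1: f(x) reaches 12 at x = 12/19.04 = 0.630252
Step 2: integral(f_12) = integral(19.04x, 0, 0.630252) + integral(12, 0.630252, 1)
       = 19.04*0.630252^2/2 + 12*(1 - 0.630252)
       = 3.781513 + 4.436975
       = 8.218487
Step 3: As n -> infinity, f_n increases to f, so by MCT integral(f_n) -> integral(f) = 19.04/2 = 9.52.
Convergence: integral(f_12) = 8.218487 -> 9.52 as n -> infinity


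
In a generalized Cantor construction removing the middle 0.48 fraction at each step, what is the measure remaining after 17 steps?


Step 1: At each step, fraction remaining = 1 - 0.48 = 0.52
Step 2: After 17 steps, measure = (0.52)^17
Result = 1.486130e-05


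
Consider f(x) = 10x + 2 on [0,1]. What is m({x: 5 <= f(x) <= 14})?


f^(-1)([5, 14]) = {x : 5 <= 10x + 2 <= 14}
Solving: (5 - 2)/10 <= x <= (14 - 2)/10
= [0.3, 1.2]
Intersecting with [0,1]: [0.3, 1]
Measure = 1 - 0.3 = 0.7


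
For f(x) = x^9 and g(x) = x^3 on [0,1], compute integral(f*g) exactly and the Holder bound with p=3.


Step 1: Exact integral of f*g = integral(x^12, 0, 1) = 1/13
     = 0.076923
Step 2: Holder bound with p=3, q=1.5:
  ||f||_p = (integral x^27 dx)^(1/3) = (1/28)^(1/3) = 0.329317
  ||g||_q = (integral x^4.5 dx)^(1/1.5) = (1/5.5)^(1/1.5) = 0.320941
Step 3: Holder bound = ||f||_p * ||g||_q = 0.329317 * 0.320941 = 0.105691
Verification: 0.076923 <= 0.105691 (Holder holds)


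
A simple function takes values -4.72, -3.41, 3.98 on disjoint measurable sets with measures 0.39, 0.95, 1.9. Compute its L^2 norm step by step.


Step 1: Compute |f_i|^2 for each value:
  |-4.72|^2 = 22.2784
  |-3.41|^2 = 11.6281
  |3.98|^2 = 15.8404
Step 2: Multiply by measures and sum:
  22.2784 * 0.39 = 8.688576
  11.6281 * 0.95 = 11.046695
  15.8404 * 1.9 = 30.09676
Sum = 8.688576 + 11.046695 + 30.09676 = 49.832031
Step 3: Take the p-th root:
||f||_2 = (49.832031)^(1/2) = 7.059181


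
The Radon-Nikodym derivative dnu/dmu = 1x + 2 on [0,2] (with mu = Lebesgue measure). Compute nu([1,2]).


nu(A) = integral_A (dnu/dmu) dmu = integral_1^2 (1x + 2) dx
Step 1: Antiderivative F(x) = (1/2)x^2 + 2x
Step 2: F(2) = (1/2)*2^2 + 2*2 = 2 + 4 = 6
Step 3: F(1) = (1/2)*1^2 + 2*1 = 0.5 + 2 = 2.5
Step 4: nu([1,2]) = F(2) - F(1) = 6 - 2.5 = 3.5


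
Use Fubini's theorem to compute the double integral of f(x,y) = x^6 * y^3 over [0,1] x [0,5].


By Fubini's theorem, the double integral factors as a product of single integrals:
Step 1: integral_0^1 x^6 dx = [x^7/7] from 0 to 1
     = 1^7/7 = 0.142857
Step 2: integral_0^5 y^3 dy = [y^4/4] from 0 to 5
     = 5^4/4 = 156.25
Step 3: Double integral = 0.142857 * 156.25 = 22.321429


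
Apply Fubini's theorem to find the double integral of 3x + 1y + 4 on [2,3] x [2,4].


By Fubini, integrate in x first, then y.
Step 1: Fix y, integrate over x in [2,3]:
  integral(3x + 1y + 4, x=2..3)
  = 3*(3^2 - 2^2)/2 + (1y + 4)*(3 - 2)
  = 7.5 + (1y + 4)*1
  = 7.5 + 1y + 4
  = 11.5 + 1y
Step 2: Integrate over y in [2,4]:
  integral(11.5 + 1y, y=2..4)
  = 11.5*2 + 1*(4^2 - 2^2)/2
  = 23 + 6
  = 29


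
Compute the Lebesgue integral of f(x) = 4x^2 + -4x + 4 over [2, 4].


The Lebesgue integral of a Riemann-integrable function agrees with the Riemann integral.
Antiderivative F(x) = (4/3)x^3 + (-4/2)x^2 + 4x
F(4) = (4/3)*4^3 + (-4/2)*4^2 + 4*4
     = (4/3)*64 + (-4/2)*16 + 4*4
     = 85.333333 + -32 + 16
     = 69.333333
F(2) = 10.666667
Integral = F(4) - F(2) = 69.333333 - 10.666667 = 58.666667


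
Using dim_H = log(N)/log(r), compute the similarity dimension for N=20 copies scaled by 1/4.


For a self-similar set with N copies scaled by 1/r:
dim_H = log(N)/log(r) = log(20)/log(4)
= 2.995732/1.386294
= 2.160964


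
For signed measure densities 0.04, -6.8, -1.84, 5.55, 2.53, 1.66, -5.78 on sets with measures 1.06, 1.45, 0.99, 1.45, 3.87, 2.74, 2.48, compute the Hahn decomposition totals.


Step 1: Compute signed measure on each set:
  Set 1: 0.04 * 1.06 = 0.0424
  Set 2: -6.8 * 1.45 = -9.86
  Set 3: -1.84 * 0.99 = -1.8216
  Set 4: 5.55 * 1.45 = 8.0475
  Set 5: 2.53 * 3.87 = 9.7911
  Set 6: 1.66 * 2.74 = 4.5484
  Set 7: -5.78 * 2.48 = -14.3344
Step 2: Total signed measure = (0.0424) + (-9.86) + (-1.8216) + (8.0475) + (9.7911) + (4.5484) + (-14.3344)
     = -3.5866
Step 3: Positive part mu+(X) = sum of positive contributions = 22.4294
Step 4: Negative part mu-(X) = |sum of negative contributions| = 26.016


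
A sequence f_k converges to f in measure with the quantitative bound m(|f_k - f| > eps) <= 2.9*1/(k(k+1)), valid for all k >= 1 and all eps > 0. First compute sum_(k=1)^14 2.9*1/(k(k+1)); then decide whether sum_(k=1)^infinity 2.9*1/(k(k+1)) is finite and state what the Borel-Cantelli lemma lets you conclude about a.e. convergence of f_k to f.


Step 1: List the terms 2.9*1/(k(k+1)) for k = 1 to 14:
  k=1: 1.45
  k=2: 0.483333
  k=3: 0.241667
  k=4: 0.145
  k=5: 0.096667
  k=6: 0.069048
  k=7: 0.051786
  k=8: 0.040278
  k=9: 0.032222
  k=10: 0.026364
  k=11: 0.02197
  k=12: 0.01859
  k=13: 0.015934
  k=14: 0.01381
Step 2: Partial sum = 1.45 + 0.483333 + 0.241667 + 0.145 + 0.096667 + 0.069048 + 0.051786 + 0.040278 + 0.032222 + 0.026364 + 0.02197 + 0.01859 + 0.015934 + 0.01381
     = 2.706667
Step 3: The full series sum_(k>=1) 2.9*1/(k(k+1)) converges (telescoping series sum 1/(k(k+1)) = 1; a constant multiple of a convergent series converges).
Step 4: Fix eps > 0. Since sum_k m(|f_k - f| > eps) < infinity, the Borel-Cantelli lemma gives
        m(limsup_k {|f_k - f| > eps}) = 0, i.e. for a.e. x, |f_k(x) - f(x)| <= eps for all large k.
        Applying this with eps = 1/j for j = 1, 2, ... and intersecting the countably many full-measure sets,
        for a.e. x we get limsup_k |f_k(x) - f(x)| <= 1/j for every j, hence f_k -> f almost everywhere.
Conclusion: series converges; Borel-Cantelli yields f_k -> f a.e.


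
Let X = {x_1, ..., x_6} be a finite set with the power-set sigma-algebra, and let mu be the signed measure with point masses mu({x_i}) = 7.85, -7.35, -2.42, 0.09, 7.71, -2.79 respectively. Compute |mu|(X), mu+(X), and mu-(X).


Step 1: Every measurable set is a union of atoms (the cells / points), so a Hahn decomposition is
  obtained by grouping atoms by sign: P = union of atoms with mu > 0, N = union of the remaining atoms.
  Atoms in P (indices): 1, 4, 5;  atoms in N (indices): 2, 3, 6
  Positive values: 7.85, 0.09, 7.71
  Negative values: -7.35, -2.42, -2.79
Step 2: mu+(X) = mu(P) = sum of positive atom values = 15.65
Step 3: mu-(X) = -mu(N) = sum of |negative atom values| = 12.56
Step 4: |mu|(X) = mu+(X) + mu-(X) = 15.65 + 12.56 = 28.21


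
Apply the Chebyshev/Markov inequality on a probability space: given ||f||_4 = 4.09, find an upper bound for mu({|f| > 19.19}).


Chebyshev/Markov inequality: mu(|f| > eps) <= (||f||_p / eps)^p
Step 1: ||f||_4 / eps = 4.09 / 19.19 = 0.213132
Step 2: Raise to power p = 4:
  (0.213132)^4 = 0.002063
Step 3: Therefore mu(|f| > 19.19) <= 0.002063


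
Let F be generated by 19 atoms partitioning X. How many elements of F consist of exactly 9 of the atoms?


Each element of F is a union of some subset of the 19 atoms.
Elements that are unions of exactly 9 atoms correspond to 9-element subsets of the 19 atoms.
Count = C(19, 9) = 19! / (9! * 10!) = 92378.


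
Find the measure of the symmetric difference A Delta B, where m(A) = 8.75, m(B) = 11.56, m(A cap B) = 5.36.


m(A Delta B) = m(A) + m(B) - 2*m(A n B)
= 8.75 + 11.56 - 2*5.36
= 8.75 + 11.56 - 10.72
= 9.59


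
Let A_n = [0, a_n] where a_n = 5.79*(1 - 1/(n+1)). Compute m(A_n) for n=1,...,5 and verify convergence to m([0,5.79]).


By continuity of measure from below: if A_n increases to A, then m(A_n) -> m(A).
Here A = [0, 5.79], so m(A) = 5.79
Step 1: a_1 = 5.79*(1 - 1/2) = 2.895, m(A_1) = 2.895
Step 2: a_2 = 5.79*(1 - 1/3) = 3.86, m(A_2) = 3.86
Step 3: a_3 = 5.79*(1 - 1/4) = 4.3425, m(A_3) = 4.3425
Step 4: a_4 = 5.79*(1 - 1/5) = 4.632, m(A_4) = 4.632
Step 5: a_5 = 5.79*(1 - 1/6) = 4.825, m(A_5) = 4.825
Limit: m(A_n) -> m([0,5.79]) = 5.79


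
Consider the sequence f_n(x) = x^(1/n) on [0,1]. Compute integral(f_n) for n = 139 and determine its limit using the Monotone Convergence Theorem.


At n = 139: f_139(x) = x^(1/139).
Step 1: integral(x^(1/139), 0, 1) = [x^(1/139+1) / (1/139+1)] from 0 to 1
     = 1 / (1/139 + 1) = 1 / ((139+1)/139) = 139/(139+1)
     = 139/140 = 0.992857
Step 2: As n -> infinity, f_n(x) = x^(1/n) -> 1 for x in (0,1], and f_n is increasing in n.
By MCT, lim_n integral(f_n) = integral(lim_n f_n) = integral(1, 0, 1) = 1.
Step 3: Verify convergence: 139/140 = 0.992857 -> 1


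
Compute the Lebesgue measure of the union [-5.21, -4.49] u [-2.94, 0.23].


For pairwise disjoint intervals, m(union) = sum of lengths.
= (-4.49 - -5.21) + (0.23 - -2.94)
= 0.72 + 3.17
= 3.89


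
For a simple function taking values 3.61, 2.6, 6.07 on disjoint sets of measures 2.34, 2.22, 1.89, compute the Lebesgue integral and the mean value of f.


Step 1: Integral = sum(value_i * measure_i)
= 3.61*2.34 + 2.6*2.22 + 6.07*1.89
= 8.4474 + 5.772 + 11.4723
= 25.6917
Step 2: Total measure of domain = 2.34 + 2.22 + 1.89 = 6.45
Step 3: Average value = 25.6917 / 6.45 = 3.983209


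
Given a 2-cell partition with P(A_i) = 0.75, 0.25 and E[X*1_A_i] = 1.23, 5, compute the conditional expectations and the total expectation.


For each cell A_i: E[X|A_i] = E[X*1_A_i] / P(A_i)
Step 1: E[X|A_1] = 1.23 / 0.75 = 1.64
Step 2: E[X|A_2] = 5 / 0.25 = 20
Verification: E[X] = sum E[X*1_A_i] = 1.23 + 5 = 6.23
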